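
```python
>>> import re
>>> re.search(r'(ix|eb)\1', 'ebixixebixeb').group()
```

After group 1 captures some text, `\1` only succeeds where that same text appears again.
`re.search` scans for the first position where the pattern succeeds.
The match spans [2:6] → 'ixix'.
Captured: group 1 = 'ix'.

'ixix'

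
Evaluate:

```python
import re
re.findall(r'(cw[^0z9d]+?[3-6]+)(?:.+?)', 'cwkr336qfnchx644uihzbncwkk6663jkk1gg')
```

['cwkr336', 'cwkk6663']

The pattern matches the literal 'cw', then one or more of any character except [0z9d] (lazy), then one or more of a character in [3-6] (captured); then one or more of any character (lazy) (non-capturing group).
Scanning left to right: at [0:8] match 'cwkr336q', group 1 = 'cwkr336'; at [22:31] match 'cwkk6663j', group 1 = 'cwkk6663'.
Because there's exactly one group, `findall` drops the full match and keeps group 1 from each hit.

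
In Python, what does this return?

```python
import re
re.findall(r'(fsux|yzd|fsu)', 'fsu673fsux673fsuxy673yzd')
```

['fsu', 'fsux', 'fsux', 'yzd']

Branches in `(...|...)` are attempted left-to-right; the first branch that allows the whole pattern to succeed is taken.
With a single group, `findall` returns only what that group captured — 4 items.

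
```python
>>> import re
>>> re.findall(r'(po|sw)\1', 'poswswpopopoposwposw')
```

['sw', 'po', 'po']

`\1` is not a pattern — it's the concrete string captured by group 1, re-applied verbatim.
Matches: at [2:6] match 'swsw', group 1 = 'sw'; at [6:10] match 'popo', group 1 = 'po'; at [10:14] match 'popo', group 1 = 'po'.
Because there's exactly one group, `findall` drops the full match and keeps group 1 from each hit.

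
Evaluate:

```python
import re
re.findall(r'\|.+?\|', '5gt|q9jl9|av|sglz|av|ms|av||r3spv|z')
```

Since nothing is captured, `findall` lists the 4 matched substrings directly.

['|q9jl9|', '|sglz|', '|ms|', '||r3spv|']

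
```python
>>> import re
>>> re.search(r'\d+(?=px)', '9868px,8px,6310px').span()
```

The `(?=…)`/`(?<=…)` assertion just peeks at neighbouring text; it doesn't advance the match position.
`re.search` tries every starting position until one works.
The match spans [0:4] → '9868'.

(0, 4)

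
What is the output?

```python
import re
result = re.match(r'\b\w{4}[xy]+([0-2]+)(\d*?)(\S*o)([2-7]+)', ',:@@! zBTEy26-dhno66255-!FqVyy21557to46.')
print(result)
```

`re.match` only tries the pattern at the start of the string.
Here the pattern fails at index 0, so the call returns None.

None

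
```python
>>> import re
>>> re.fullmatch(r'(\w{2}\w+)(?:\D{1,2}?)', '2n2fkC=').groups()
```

('2n2fkC',)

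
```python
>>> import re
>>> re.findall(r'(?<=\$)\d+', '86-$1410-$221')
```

Lookahead/lookbehind check context without consuming it, so the matched span excludes the asserted characters.
Scanning left to right: at [4:8] → '1410'; at [10:13] → '221'.
No capturing groups, so `findall` returns the 2 full match strings.

['1410', '221']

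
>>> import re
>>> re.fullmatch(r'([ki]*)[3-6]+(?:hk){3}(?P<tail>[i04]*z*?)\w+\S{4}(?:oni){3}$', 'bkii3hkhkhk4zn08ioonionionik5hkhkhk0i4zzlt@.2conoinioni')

Pattern: zero or more of one of [ki] (captured); then one or more of a character in [3-6], then the literal 'hk' repeated 3 times; then zero or more of one of [i04], then zero or more of a literal 'z' (lazy) (captured as 'tail'); then one or more of a word character; then exactly 4 of a non-whitespace character, then the literal 'oni' repeated 3 times; then anchored at the end.
For `fullmatch`, every character of the input must be accounted for by the pattern.
Here there's no way to consume every character, so the call returns None.

None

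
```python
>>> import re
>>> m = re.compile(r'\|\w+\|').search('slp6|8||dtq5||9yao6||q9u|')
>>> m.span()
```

(4, 7)

`re.search` scans for the first position where the pattern succeeds.
The match spans [4:7] → '|8|'.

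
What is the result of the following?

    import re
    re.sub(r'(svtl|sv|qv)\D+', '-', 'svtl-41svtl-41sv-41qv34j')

Matches: at [0:5] → 'svtl-'; at [7:12] → 'svtl-'; at [14:17] → 'sv-'.
Each match is replaced by '-'.

'-41-41-41qv34j'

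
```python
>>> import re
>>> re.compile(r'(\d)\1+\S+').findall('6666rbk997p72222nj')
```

The backreference `\1` re-matches whatever the first group consumed, character for character.
With a single group, `findall` returns only what that group captured — 1 item.

['6']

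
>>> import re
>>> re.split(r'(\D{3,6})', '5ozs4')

The pattern matches 3 to 6 of a non-digit (captured).
Matches to split on: at [1:4] → 'ozs'.
`re.split` interleaves the captured-group text with the surrounding fragments.

['5', 'ozs', '4']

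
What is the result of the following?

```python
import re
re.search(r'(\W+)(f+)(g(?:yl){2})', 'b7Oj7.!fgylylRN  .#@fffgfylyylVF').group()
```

'.!fgylyl'

Pattern: one or more of a non-word character (captured); then one or more of a literal 'f' (captured); then the literal 'g', then the literal 'yl' repeated 2 times (captured).
`re.search` scans for the first position where the pattern succeeds.
The match spans [5:13] → '.!fgylyl'.
Captured: group 1 = '.!', group 2 = 'f', group 3 = 'gylyl'.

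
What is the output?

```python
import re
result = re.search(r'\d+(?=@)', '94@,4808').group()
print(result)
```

94

Because the assertion is zero-width, the text it checks is not consumed and won't appear in the result.
Unlike `match`, `search` isn't anchored — it looks for the pattern anywhere in the string.
The match spans [0:2] → '94'.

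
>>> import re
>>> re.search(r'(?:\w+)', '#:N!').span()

This matches one or more of a word character (non-capturing group).
Unlike `match`, `search` isn't anchored — it looks for the pattern anywhere in the string.
The match spans [2:3] → 'N'.

(2, 3)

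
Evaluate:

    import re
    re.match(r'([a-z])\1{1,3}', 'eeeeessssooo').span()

(0, 4)

After group 1 captures some text, `\1` only succeeds where that same text appears again.
`match` is anchored at position 0; if the pattern doesn't fit there, it returns None.
The match spans [0:4] → 'eeee'.
Captured: group 1 = 'e'.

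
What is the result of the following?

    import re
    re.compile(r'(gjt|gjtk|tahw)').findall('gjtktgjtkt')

Branches in `(...|...)` are attempted left-to-right; the first branch that allows the whole pattern to succeed is taken.
Walking the string: at [0:3] match 'gjt', group 1 = 'gjt'; at [5:8] match 'gjt', group 1 = 'gjt'.
One capturing group, so `findall` returns just the captured substring from each match — 2 in all.

['gjt', 'gjt']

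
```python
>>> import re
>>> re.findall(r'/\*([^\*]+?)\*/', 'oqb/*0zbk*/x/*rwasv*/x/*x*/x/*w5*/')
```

['0zbk', 'rwasv', 'x', 'w5']

`findall` collects group 1 from each match (4 total).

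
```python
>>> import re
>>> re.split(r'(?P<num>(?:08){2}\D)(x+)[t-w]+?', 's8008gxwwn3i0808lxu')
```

['s8008gxwwn3i', '0808l', 'x', '']

Because the pattern has a capturing group, `split` also inserts each captured text between the pieces.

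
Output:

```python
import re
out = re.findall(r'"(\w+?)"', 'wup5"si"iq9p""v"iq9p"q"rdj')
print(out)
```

Walking the string: at [4:8] match '"si"', group 1 = 'si'; at [13:16] match '"v"', group 1 = 'v'; at [20:23] match '"q"', group 1 = 'q'.
With a single group, `findall` returns only what that group captured — 3 items.

['si', 'v', 'q']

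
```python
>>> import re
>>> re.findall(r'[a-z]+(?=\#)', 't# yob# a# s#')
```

['t', 'yob', 'a', 's']

The positive lookaround only admits positions where the adjacent text matches; those characters stay outside the span.
Matches: at [0:1] → 't'; at [3:6] → 'yob'; at [8:9] → 'a'; at [11:12] → 's'.
`findall` yields the raw match text (4 of them) because the pattern has no groups.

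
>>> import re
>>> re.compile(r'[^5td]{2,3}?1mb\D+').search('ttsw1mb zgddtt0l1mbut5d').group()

'sw1mb zgddtt'

The pattern matches 2 to 3 of any character except [5td] (lazy); then the literal '1mb', then one or more of a non-digit.
`search` walks the string left to right and returns the first match it finds.
The match spans [2:14] → 'sw1mb zgddtt'.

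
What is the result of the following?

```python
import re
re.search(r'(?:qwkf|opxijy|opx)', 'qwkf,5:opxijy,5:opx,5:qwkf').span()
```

Unlike `match`, `search` isn't anchored — it looks for the pattern anywhere in the string.
The match spans [0:4] → 'qwkf'.

(0, 4)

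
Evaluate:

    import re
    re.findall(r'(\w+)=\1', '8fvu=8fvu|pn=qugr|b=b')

['8fvu', 'b']

After group 1 captures some text, `\1` only succeeds where that same text appears again.
With a single group, `findall` returns only what that group captured — 2 items.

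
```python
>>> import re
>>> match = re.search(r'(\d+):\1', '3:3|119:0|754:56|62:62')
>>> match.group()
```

'3:3'

`\1` has to match the exact text group 1 already captured.
The match spans [0:3] → '3:3'.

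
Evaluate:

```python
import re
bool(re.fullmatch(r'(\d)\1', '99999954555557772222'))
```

A backreference is literal: `\1` must see the identical characters the first group matched.
`re.fullmatch` is like wrapping the pattern in `^…$` (in single-line mode).
Here there's no way to consume every character, so the call returns None, and `bool(None)` is False.

False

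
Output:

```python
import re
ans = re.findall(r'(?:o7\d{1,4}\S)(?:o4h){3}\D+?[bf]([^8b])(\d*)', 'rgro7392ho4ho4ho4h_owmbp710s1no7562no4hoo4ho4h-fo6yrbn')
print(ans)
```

[('p', '710')]

The pattern matches the literal 'o7', then 1 to 4 of a digit, then a non-whitespace character (non-capturing group); then the literal 'o4h' repeated 3 times, then one or more of a non-digit (lazy), then one of [bf]; then any character except [8b] (captured); then zero or more of a digit (captured).
2 groups means the one result is a tuple of 2 captured strings — 1 here.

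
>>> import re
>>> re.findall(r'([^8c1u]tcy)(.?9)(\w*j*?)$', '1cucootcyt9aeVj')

[('otcy', 't9', 'aeVj')]

Pattern: any character except [8c1u], then the literal 'tcy' (captured); then optionally any character, then a literal '9' (captured); then zero or more of a word character, then zero or more of the literal 'j' (lazy) (captured); then anchored at the end.
Scanning left to right: at [5:15] match 'otcyt9aeVj', groups = ('otcy', 't9', 'aeVj').
Multiple groups make `findall` return tuples — one 3-tuple for the one match.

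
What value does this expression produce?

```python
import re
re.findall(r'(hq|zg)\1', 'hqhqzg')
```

['hq']

`\1` is not a pattern — it's the concrete string captured by group 1, re-applied verbatim.
One capturing group, so `findall` returns just the captured substring from the one match — 1 in all.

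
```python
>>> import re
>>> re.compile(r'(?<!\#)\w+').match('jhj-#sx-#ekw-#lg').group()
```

The negative lookaround is zero-width — it rules out positions where the adjacent text would match, without consuming anything.
`re.match` only tries the pattern at the start of the string.
The match spans [0:3] → 'jhj'.

'jhj'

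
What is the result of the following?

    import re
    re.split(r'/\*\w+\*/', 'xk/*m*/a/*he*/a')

['xk', 'a', 'a']

Matches to split on: at [2:7] → '/*m*/'; at [8:14] → '/*he*/'.
Splitting on the pattern gives 3 pieces.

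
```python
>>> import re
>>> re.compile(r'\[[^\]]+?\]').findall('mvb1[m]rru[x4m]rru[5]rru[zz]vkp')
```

['[m]', '[x4m]', '[5]', '[zz]']

Matches: at [4:7] → '[m]'; at [10:15] → '[x4m]'; at [18:21] → '[5]'; at [24:28] → '[zz]'.
`findall` yields the raw match text (4 of them) because the pattern has no groups.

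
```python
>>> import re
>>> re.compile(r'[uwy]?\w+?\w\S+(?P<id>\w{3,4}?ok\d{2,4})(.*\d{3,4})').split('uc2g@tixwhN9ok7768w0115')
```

Pattern: optionally one of [uwy], then one or more of a word character (lazy), then a word character; then one or more of a non-whitespace character; then 3 to 4 of a word character (lazy), then the literal 'ok', then 2 to 4 of a digit (captured as 'id'); then zero or more of any character, then 3 to 4 of a digit (captured).
Matches to split on: at [0:23] → 'uc2g@tixwhN9ok7768w0115'.
Because the pattern has a capturing group, `split` also inserts each captured text between the pieces.

['', 'hN9ok7768', 'w0115', '']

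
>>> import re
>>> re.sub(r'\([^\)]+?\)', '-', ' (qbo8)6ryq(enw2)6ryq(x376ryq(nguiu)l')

' -6ryq-6ryq-l'

Matches: at [1:7] → '(qbo8)'; at [11:17] → '(enw2)'; at [21:36] → '(x376ryq(nguiu)'.
Every occurrence is swapped for '-'.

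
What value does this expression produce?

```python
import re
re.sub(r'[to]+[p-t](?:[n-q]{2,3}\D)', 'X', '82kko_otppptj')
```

'82kko_Xj'

Pattern: one or more of one of [to], then a character in [p-t]; then 2 to 3 of a character in [n-q], then a non-digit (non-capturing group).
Every occurrence is swapped for 'X'.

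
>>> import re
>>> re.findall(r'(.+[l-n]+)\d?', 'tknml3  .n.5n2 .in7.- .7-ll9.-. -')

['tknml3  .n.5n2 .in7.- .7-ll']

The pattern matches one or more of any character, then one or more of a character in [l-n] (captured); then optionally a digit.
Because there's exactly one group, `findall` drops the full match and keeps group 1 from the one hit.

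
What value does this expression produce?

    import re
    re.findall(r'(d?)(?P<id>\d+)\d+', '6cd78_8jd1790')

The pattern matches optionally a literal 'd' (captured); then one or more of a digit (captured as 'id'); then one or more of a digit.
Scanning left to right: at [2:5] match 'd78', groups = ('d', '7'); at [8:13] match 'd1790', groups = ('d', '179').
Multiple groups make `findall` return tuples — one 2-tuple for each match.

[('d', '7'), ('d', '179')]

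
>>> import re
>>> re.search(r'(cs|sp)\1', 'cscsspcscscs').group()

`\1` has to match the exact text group 1 already captured.
The match spans [0:4] → 'cscs'.

'cscs'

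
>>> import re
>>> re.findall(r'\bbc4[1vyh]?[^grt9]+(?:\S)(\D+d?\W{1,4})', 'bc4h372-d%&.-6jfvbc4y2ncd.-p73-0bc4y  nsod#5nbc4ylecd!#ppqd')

['!#']

The pattern matches a word boundary (`\b`, zero-width); then the literal 'bc4', then optionally one of [1vyh], then one or more of any character except [grt9]; then a non-whitespace character (non-capturing group); then one or more of a non-digit, then optionally a literal 'd', then 1 to 4 of a non-word character (captured).
One capturing group, so `findall` returns just the captured substring from the one match — 1 in all.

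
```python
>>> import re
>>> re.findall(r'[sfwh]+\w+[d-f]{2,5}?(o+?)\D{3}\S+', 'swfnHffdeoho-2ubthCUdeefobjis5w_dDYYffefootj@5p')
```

['o']

This matches one or more of one of [sfwh], then one or more of a word character, then 2 to 5 of a character in [d-f] (lazy); then one or more of a literal 'o' (lazy) (captured); then exactly 3 of a non-digit, then one or more of a non-whitespace character.
`findall` collects group 1 from the one match (1 total).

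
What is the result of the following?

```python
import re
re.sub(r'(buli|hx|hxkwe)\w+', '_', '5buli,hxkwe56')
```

Matches: at [6:13] → 'hxkwe56'.
`sub` substitutes '_' at each match site.

'5buli,_'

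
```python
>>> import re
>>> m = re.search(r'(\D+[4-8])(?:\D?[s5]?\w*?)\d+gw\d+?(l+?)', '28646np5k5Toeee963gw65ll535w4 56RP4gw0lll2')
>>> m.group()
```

'np5k5Toeee963gw65l'

Lazy quantifiers expand one character at a time until the remainder of the pattern can match.
The match spans [5:23] → 'np5k5Toeee963gw65l'.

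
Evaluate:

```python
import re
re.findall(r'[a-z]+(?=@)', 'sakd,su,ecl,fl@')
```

['fl']

The lookaround is zero-width — it requires the adjacent text to match without consuming it, so the asserted text isn't part of the match.
Walking the string: at [12:14] → 'fl'.
Since nothing is captured, `findall` lists the 1 matched substring directly.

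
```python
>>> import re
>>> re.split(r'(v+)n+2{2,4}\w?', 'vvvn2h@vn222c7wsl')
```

['vvvn2h@', 'v', '7wsl']

This matches one or more of a literal 'v' (captured); then one or more of a literal 'n', then 2 to 4 of the literal '2', then optionally a word character.
Matches to split on: at [7:13] → 'vn222c'.
The group in the pattern means `split` returns the separators' captures alongside the pieces.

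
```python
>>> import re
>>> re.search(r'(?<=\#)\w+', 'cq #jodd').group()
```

The lookaround is zero-width — it requires the adjacent text to match without consuming it, so the asserted text isn't part of the match.
The match spans [4:8] → 'jodd'.

'jodd'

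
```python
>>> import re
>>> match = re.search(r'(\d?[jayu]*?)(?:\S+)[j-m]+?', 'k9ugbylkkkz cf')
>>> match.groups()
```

('',)

Pattern: optionally a digit, then zero or more of one of [jayu] (lazy) (captured); then one or more of a non-whitespace character (non-capturing group); then one or more of a character in [j-m] (lazy).
Unlike `match`, `search` isn't anchored — it looks for the pattern anywhere in the string.
The match spans [0:10] → 'k9ugbylkkk'.
Captured: group 1 = ''.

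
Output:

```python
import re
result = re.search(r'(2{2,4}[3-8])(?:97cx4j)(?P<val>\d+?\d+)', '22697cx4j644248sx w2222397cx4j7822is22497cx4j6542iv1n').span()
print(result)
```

(0, 15)

Pattern: 2 to 4 of a literal '2', then a character in [3-8] (captured); then the literal '97c', then the literal 'x4j' (non-capturing group); then one or more of a digit (lazy), then one or more of a digit (captured as 'val').
`search` walks the string left to right and returns the first match it finds.
The match spans [0:15] → '22697cx4j644248'.
Captured: group 1 = '226', group 2 = '644248'.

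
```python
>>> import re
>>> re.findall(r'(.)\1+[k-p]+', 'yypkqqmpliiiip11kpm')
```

['y', 'q', 'i', '1']

`\1` is not a pattern — it's the concrete string captured by group 1, re-applied verbatim.
`findall` collects group 1 from each match (4 total).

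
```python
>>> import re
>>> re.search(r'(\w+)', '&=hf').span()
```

(2, 4)

The match spans [2:4] → 'hf'.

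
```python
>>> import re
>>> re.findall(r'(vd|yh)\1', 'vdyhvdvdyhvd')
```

['vd']

`\1` has to match the exact text group 1 already captured.
Because there's exactly one group, `findall` drops the full match and keeps group 1 from the one hit.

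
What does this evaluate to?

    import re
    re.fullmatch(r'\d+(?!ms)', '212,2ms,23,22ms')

The negative lookaround is zero-width — it rules out positions where the adjacent text would match, without consuming anything.
`re.fullmatch` requires the pattern to consume the entire string.
Here the string isn't matched end-to-end, so the call returns None.

None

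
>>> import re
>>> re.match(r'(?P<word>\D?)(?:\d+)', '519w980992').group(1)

This matches optionally a non-digit (captured as 'word'); then one or more of a digit (non-capturing group).
With `match`, the pattern is implicitly anchored at the beginning.
The match spans [0:3] → '519'.
Captured: group 1 = ''.

''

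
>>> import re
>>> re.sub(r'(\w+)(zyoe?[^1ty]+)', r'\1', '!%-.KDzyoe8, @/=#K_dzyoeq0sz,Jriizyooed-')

The pattern matches one or more of a word character (captured); then the literal 'zyo', then optionally the literal 'e', then one or more of any character except [1ty] (captured).
Matches: at [4:21] → 'KDzyoe8, @/=#K_dz'; at [29:40] → 'Jriizyooed-'.
Each match is replaced using the text its own group 1 captured.

'!%-.KDyoeq0sz,Jrii'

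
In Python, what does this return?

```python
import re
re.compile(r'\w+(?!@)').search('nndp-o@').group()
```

A negative assertion filters positions out without eating any characters.
Unlike `match`, `search` isn't anchored — it looks for the pattern anywhere in the string.
The match spans [0:4] → 'nndp'.

'nndp'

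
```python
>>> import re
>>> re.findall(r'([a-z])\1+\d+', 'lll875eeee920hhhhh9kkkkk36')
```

['l', 'e', 'h', 'k']

The backreference `\1` re-matches whatever the first group consumed, character for character.
`findall` collects group 1 from each match (4 total).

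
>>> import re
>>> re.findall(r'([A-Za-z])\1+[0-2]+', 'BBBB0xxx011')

['B', 'x']

`\1` is not a pattern — it's the concrete string captured by group 1, re-applied verbatim.
Matches: at [0:5] match 'BBBB0', group 1 = 'B'; at [5:11] match 'xxx011', group 1 = 'x'.
With a single group, `findall` returns only what that group captured — 2 items.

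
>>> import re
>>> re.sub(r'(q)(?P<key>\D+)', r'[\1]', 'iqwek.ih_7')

'i[q]7'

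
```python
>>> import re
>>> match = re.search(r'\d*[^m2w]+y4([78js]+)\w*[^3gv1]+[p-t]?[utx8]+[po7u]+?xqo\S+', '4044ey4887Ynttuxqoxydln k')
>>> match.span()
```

(0, 23)

The pattern matches zero or more of a digit, then one or more of any character except [m2w], then the literal 'y4'; then one or more of one of [78js] (captured); then zero or more of a word character; then one or more of any character except [3gv1], then optionally a character in [p-t], then one or more of one of [utx8]; then one or more of one of [po7u] (lazy), then the literal 'xqo'; then one or more of a non-whitespace character.
Unlike `match`, `search` isn't anchored — it looks for the pattern anywhere in the string.
The match spans [0:23] → '4044ey4887Ynttuxqoxydln'.
Captured: group 1 = '887'.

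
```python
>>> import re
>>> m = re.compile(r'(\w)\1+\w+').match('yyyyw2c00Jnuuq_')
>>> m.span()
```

(0, 15)

`match` is anchored at position 0; if the pattern doesn't fit there, it returns None.
The match spans [0:15] → 'yyyyw2c00Jnuuq_'.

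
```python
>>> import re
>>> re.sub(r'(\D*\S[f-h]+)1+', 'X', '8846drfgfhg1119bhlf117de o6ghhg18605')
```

The pattern matches zero or more of a non-digit, then a non-whitespace character, then one or more of a character in [f-h] (captured); then one or more of a literal '1'.
Matches: at [4:14] → 'drfgfhg111'; at [15:21] → 'bhlf11'; at [22:32] → 'de o6ghhg1'.
Every occurrence is swapped for 'X'.

'8846X9X7X8605'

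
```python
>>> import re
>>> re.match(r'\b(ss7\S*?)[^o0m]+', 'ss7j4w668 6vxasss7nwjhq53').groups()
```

The pattern matches a word boundary (`\b`, zero-width); then the literal 'ss7', then zero or more of a non-whitespace character (lazy) (captured); then one or more of any character except [o0m].
With the lazy modifier that quantifier settles for the fewest repetitions that let the rest of the pattern succeed (the atoms after it are unaffected and can still be greedy).
With `match`, the pattern is implicitly anchored at the beginning.
The match spans [0:25] → 'ss7j4w668 6vxasss7nwjhq53'.
Captured: group 1 = 'ss7'.

('ss7',)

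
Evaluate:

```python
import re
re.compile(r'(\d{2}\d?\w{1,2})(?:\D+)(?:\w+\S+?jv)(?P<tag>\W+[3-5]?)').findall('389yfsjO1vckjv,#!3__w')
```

[('389yf', ',#!3')]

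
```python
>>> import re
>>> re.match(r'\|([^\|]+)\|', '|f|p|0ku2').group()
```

'|f|'

`re.match` won't scan ahead — the pattern has to work from the very first character.
The match spans [0:3] → '|f|'.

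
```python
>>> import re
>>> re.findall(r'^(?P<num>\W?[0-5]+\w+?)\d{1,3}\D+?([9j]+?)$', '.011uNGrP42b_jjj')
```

This matches anchored at the start of the string; then optionally a non-word character, then one or more of a character in [0-5], then one or more of a word character (lazy) (captured as 'num'); then 1 to 3 of a digit, then one or more of a non-digit (lazy); then one or more of one of [9j] (lazy) (captured); then anchored at the end.
Because the quantifier is non-greedy, it stops expanding at the earliest point where the rest of the pattern can succeed.
Matches: at [0:16] match '.011uNGrP42b_jjj', groups = ('.011uNGrP', 'jjj').
`findall` packs the 2 group values into a tuple for every match.

[('.011uNGrP', 'jjj')]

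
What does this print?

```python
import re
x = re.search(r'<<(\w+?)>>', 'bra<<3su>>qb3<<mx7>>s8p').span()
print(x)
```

Unlike `match`, `search` isn't anchored — it looks for the pattern anywhere in the string.
The match spans [3:10] → '<<3su>>'.
Captured: group 1 = '3su'.

(3, 10)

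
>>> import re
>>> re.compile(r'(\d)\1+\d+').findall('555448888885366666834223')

['5']

`\1` has to match the exact text group 1 already captured.
Scanning left to right: at [0:24] match '555448888885366666834223', group 1 = '5'.
With a single group, `findall` returns only what that group captured — 1 item.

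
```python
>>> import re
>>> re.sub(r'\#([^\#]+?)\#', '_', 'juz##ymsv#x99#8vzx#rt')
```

'juz#_x99_rt'

Each match is replaced by '_'.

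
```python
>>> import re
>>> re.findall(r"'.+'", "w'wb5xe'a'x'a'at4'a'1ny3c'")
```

Scanning left to right: at [1:26] → "'wb5xe'a'x'a'at4'a'1ny3c'".
No capturing groups, so `findall` returns the 1 full match string.

["'wb5xe'a'x'a'at4'a'1ny3c'"]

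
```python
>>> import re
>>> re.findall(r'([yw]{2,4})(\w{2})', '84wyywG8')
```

[('wyyw', 'G8')]

`findall` packs the 2 group values into a tuple for every match.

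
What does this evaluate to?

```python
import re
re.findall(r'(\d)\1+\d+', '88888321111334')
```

['8']

The backreference `\1` re-matches whatever the first group consumed, character for character.
Walking the string: at [0:14] match '88888321111334', group 1 = '8'.
With a single group, `findall` returns only what that group captured — 1 item.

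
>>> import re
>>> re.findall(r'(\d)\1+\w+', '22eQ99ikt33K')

The backreference `\1` re-matches whatever the first group consumed, character for character.
Walking the string: at [0:12] match '22eQ99ikt33K', group 1 = '2'.
With a single group, `findall` returns only what that group captured — 1 item.

['2']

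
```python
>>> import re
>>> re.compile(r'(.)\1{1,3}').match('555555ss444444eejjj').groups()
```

The backreference `\1` re-matches whatever the first group consumed, character for character.
`re.match` only tries the pattern at the start of the string.
The match spans [0:4] → '5555'.
Captured: group 1 = '5'.

('5',)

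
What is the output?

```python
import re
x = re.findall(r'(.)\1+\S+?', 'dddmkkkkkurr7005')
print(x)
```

The backreference `\1` re-matches whatever the first group consumed, character for character.
Scanning left to right: at [0:4] match 'dddm', group 1 = 'd'; at [4:10] match 'kkkkku', group 1 = 'k'; at [10:13] match 'rr7', group 1 = 'r'; at [13:16] match '005', group 1 = '0'.
One capturing group, so `findall` returns just the captured substring from each match — 4 in all.

['d', 'k', 'r', '0']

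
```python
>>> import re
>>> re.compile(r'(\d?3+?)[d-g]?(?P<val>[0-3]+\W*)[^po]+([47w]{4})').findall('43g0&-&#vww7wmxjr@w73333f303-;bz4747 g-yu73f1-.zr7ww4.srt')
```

This matches optionally a digit, then one or more of the literal '3' (lazy) (captured); then optionally a character in [d-g]; then one or more of a character in [0-3], then zero or more of a non-word character (captured as 'val'); then one or more of any character except [po]; then exactly 4 of one of [47w] (captured).
Matches: at [0:53] match '43g0&-&#vww7wmxjr@w73333f303-;bz4747 g-yu73f1-.zr7ww4', groups = ('43', '0&-&#', '7ww4').
`findall` packs the 3 group values into a tuple for every match.

[('43', '0&-&#', '7ww4')]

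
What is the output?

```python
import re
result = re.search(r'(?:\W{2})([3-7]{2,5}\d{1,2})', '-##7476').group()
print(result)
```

##7476

This matches exactly 2 of a non-word character (non-capturing group); then 2 to 5 of a character in [3-7], then 1 to 2 of a digit (captured).
Unlike `match`, `search` isn't anchored — it looks for the pattern anywhere in the string.
The match spans [1:7] → '##7476'.
Captured: group 1 = '7476'.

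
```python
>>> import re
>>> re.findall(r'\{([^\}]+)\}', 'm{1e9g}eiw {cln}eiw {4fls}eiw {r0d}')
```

Because there's exactly one group, `findall` drops the full match and keeps group 1 from each hit.

['1e9g', 'cln', '4fls', 'r0d']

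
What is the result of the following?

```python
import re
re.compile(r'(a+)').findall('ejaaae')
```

['aaa']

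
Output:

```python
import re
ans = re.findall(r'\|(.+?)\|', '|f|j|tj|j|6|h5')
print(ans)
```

['f', 'tj', '6']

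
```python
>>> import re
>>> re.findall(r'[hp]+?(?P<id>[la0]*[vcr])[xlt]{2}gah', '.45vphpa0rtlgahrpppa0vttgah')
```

['a0r', 'a0v']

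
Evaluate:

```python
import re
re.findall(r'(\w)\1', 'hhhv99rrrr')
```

['h', '9', 'r', 'r']

A backreference is literal: `\1` must see the identical characters the first group matched.
Walking the string: at [0:2] match 'hh', group 1 = 'h'; at [4:6] match '99', group 1 = '9'; at [6:8] match 'rr', group 1 = 'r'; at [8:10] match 'rr', group 1 = 'r'.
`findall` collects group 1 from each match (4 total).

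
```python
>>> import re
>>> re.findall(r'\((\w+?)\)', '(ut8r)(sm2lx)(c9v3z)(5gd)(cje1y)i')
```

['ut8r', 'sm2lx', 'c9v3z', '5gd', 'cje1y']

Walking the string: at [0:6] match '(ut8r)', group 1 = 'ut8r'; at [6:13] match '(sm2lx)', group 1 = 'sm2lx'; at [13:20] match '(c9v3z)', group 1 = 'c9v3z'; at [20:25] match '(5gd)', group 1 = '5gd'; at [25:32] match '(cje1y)', group 1 = 'cje1y'.
One capturing group, so `findall` returns just the captured substring from each match — 5 in all.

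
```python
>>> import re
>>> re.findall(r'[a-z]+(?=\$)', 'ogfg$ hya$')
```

The positive lookaround only admits positions where the adjacent text matches; those characters stay outside the span.
`findall` yields the raw match text (2 of them) because the pattern has no groups.

['ogfg', 'hya']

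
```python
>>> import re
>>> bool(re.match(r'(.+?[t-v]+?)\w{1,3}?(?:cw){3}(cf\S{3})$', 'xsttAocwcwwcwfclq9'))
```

False

`re.match` only tries the pattern at the start of the string.
Here the string doesn't start with a match, so the call returns None, and `bool(None)` is False.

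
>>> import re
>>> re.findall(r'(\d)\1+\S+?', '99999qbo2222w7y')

['9', '2']

The backreference `\1` re-matches whatever the first group consumed, character for character.
One capturing group, so `findall` returns just the captured substring from each match — 2 in all.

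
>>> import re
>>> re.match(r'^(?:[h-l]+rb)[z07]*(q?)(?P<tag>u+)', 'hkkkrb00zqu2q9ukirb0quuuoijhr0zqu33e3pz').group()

Pattern: anchored at the start of the string; then one or more of a character in [h-l], then the literal 'rb' (non-capturing group); then zero or more of one of [z07]; then optionally a literal 'q' (captured); then one or more of a literal 'u' (captured as 'tag').
With `match`, the pattern is implicitly anchored at the beginning.
The match spans [0:11] → 'hkkkrb00zqu'.
Captured: group 1 = 'q', group 2 = 'u'.

'hkkkrb00zqu'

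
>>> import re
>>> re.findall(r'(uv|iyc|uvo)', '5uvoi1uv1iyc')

`|` is ordered: at each position the engine commits to the first alternative that works.
With a single group, `findall` returns only what that group captured — 3 items.

['uv', 'uv', 'iyc']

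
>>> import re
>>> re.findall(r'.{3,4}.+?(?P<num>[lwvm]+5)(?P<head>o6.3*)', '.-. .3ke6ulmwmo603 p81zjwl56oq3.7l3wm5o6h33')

This matches 3 to 4 of any character; then one or more of any character (lazy); then one or more of one of [lwvm], then a literal '5' (captured as 'num'); then the literal 'o6', then any character, then zero or more of the literal '3' (captured as 'head').
A non-greedy quantifier consumes as few characters as it can — just enough that the remainder of the pattern still matches from where it stops; whatever follows it matches normally.
Scanning left to right: at [0:43] match '.-. .3ke6ulmwmo603 p81zjwl56oq3.7l3wm5o6h33', groups = ('wm5', 'o6h33').
With 2 capturing groups, `findall` returns a 2-tuple per match.

[('wm5', 'o6h33')]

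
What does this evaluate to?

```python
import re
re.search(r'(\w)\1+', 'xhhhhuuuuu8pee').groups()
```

A backreference is literal: `\1` must see the identical characters the first group matched.
`re.search` scans for the first position where the pattern succeeds.
The match spans [1:5] → 'hhhh'.
Captured: group 1 = 'h'.

('h',)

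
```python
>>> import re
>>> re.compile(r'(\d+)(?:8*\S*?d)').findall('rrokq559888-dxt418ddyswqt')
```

A `+?`/`*?`/`{m,n}?` starts at its minimum and grows only as far as needed for what follows to match.
`findall` collects group 1 from each match (2 total).

['559888', '418']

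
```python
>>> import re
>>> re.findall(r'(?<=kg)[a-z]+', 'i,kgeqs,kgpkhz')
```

Lookahead/lookbehind check context without consuming it, so the matched span excludes the asserted characters.
Matches: at [4:7] → 'eqs'; at [10:14] → 'pkhz'.
No capturing groups, so `findall` returns the 2 full match strings.

['eqs', 'pkhz']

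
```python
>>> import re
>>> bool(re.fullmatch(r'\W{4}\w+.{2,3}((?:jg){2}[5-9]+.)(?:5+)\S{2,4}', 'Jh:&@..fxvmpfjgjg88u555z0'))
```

False

This matches exactly 4 of a non-word character, then one or more of a word character, then 2 to 3 of any character; then the literal 'jg' repeated 2 times, then one or more of a character in [5-9], then any character (captured); then one or more of a literal '5' (non-capturing group); then 2 to 4 of a non-whitespace character.
`fullmatch` succeeds only if the pattern covers the string from start to end.
Here there's no way to consume every character, so the call returns None, and `bool(None)` is False.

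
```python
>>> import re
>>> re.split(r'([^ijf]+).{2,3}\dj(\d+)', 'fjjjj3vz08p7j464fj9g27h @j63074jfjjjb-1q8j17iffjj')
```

['fjjjj', '3vz0', '464', 'fj9g27h @j63074jfjjj', 'b-', '17', 'iffjj']

The pattern matches one or more of any character except [ijf] (captured); then 2 to 3 of any character, then a digit, then the literal 'j'; then one or more of a digit (captured).
Matches to split on: at [5:16] → '3vz08p7j464'; at [36:44] → 'b-1q8j17'.
The group in the pattern means `split` returns the separators' captures alongside the pieces.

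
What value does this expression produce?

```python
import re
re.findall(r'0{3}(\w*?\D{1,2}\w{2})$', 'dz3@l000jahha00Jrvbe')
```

['jahha00Jrvbe']

Because there's exactly one group, `findall` drops the full match and keeps group 1 from the one hit.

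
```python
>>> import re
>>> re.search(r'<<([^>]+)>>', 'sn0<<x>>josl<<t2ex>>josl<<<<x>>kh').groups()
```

('x',)

`search` walks the string left to right and returns the first match it finds.
The match spans [3:8] → '<<x>>'.
Captured: group 1 = 'x'.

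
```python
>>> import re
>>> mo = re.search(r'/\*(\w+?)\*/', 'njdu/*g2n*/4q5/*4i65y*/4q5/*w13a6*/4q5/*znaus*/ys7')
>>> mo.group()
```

'/*g2n*/'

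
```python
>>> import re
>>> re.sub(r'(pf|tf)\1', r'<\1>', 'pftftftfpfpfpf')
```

'pf<tf>tf<pf>pf'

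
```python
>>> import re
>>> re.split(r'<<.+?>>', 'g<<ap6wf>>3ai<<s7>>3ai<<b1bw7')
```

['g', '3ai', '3ai<<b1bw7']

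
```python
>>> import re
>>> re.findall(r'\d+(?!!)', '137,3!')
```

Because the assertion is negative and zero-width, positions next to the forbidden text are skipped.
No capturing groups, so `findall` returns the 1 full match string.

['137']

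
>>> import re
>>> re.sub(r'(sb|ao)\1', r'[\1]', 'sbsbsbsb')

The backreference `\1` re-matches whatever the first group consumed, character for character.
Matches: at [0:4] → 'sbsb'; at [4:8] → 'sbsb'.
The replacement refers to a captured group, so each match is rewritten using its own captured text.

'[sb][sb]'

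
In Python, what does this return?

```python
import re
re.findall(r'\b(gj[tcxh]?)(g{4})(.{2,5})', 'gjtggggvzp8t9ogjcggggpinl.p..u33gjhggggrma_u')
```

[('gjt', 'gggg', 'vzp8t')]

This matches a word boundary (`\b`, zero-width); then the literal 'gj', then optionally one of [tcxh] (captured); then exactly 4 of a literal 'g' (captured); then 2 to 5 of any character (captured).
Matches: at [0:12] match 'gjtggggvzp8t', groups = ('gjt', 'gggg', 'vzp8t').
With 3 capturing groups, `findall` returns a 3-tuple per match.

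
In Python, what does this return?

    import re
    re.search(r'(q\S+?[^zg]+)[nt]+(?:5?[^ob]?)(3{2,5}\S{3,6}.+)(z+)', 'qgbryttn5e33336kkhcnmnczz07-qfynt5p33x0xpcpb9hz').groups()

('qgbrytt', '33336kkhcnmnczz07-qfynt5p33x0xpcpb9h', 'z')

Pattern: a literal 'q', then one or more of a non-whitespace character (lazy), then one or more of any character except [zg] (captured); then one or more of one of [nt]; then optionally a literal '5', then optionally any character except [ob] (non-capturing group); then 2 to 5 of the literal '3', then 3 to 6 of a non-whitespace character, then one or more of any character (captured); then one or more of a literal 'z' (captured).
`re.search` scans for the first position where the pattern succeeds.
The match spans [0:47] → 'qgbryttn5e33336kkhcnmnczz07-qfynt5p33x0xpcpb9hz'.
Captured: group 1 = 'qgbrytt', group 2 = '33336kkhcnmnczz07-qfynt5p33x0xpcpb9h', group 3 = 'z'.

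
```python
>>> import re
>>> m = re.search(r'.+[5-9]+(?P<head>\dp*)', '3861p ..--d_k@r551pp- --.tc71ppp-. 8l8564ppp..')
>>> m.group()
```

'3861p ..--d_k@r551pp- --.tc71ppp-. 8l8564ppp'

This matches one or more of any character, then one or more of a character in [5-9]; then a digit, then zero or more of a literal 'p' (captured as 'head').
`re.search` tries every starting position until one works.
The match spans [0:44] → '3861p ..--d_k@r551pp- --.tc71ppp-. 8l8564ppp'.
Captured: group 1 = '4ppp'.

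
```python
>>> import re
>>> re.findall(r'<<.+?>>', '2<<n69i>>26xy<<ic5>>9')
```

Walking the string: at [1:9] → '<<n69i>>'; at [13:20] → '<<ic5>>'.
No capturing groups, so `findall` returns the 2 full match strings.

['<<n69i>>', '<<ic5>>']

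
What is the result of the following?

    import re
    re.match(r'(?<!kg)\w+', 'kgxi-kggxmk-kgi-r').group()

'kgxi'

`match` is anchored at position 0; if the pattern doesn't fit there, it returns None.
The match spans [0:4] → 'kgxi'.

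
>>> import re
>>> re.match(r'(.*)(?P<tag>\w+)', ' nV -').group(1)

' n'

The match spans [0:3] → ' nV'.
Captured: group 1 = ' n', group 2 = 'V'.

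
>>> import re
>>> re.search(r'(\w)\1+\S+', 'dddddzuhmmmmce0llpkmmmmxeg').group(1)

'd'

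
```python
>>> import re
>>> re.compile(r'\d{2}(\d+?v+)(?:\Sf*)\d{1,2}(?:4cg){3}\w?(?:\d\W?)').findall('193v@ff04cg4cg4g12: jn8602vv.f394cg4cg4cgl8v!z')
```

Pattern: exactly 2 of a digit; then one or more of a digit (lazy), then one or more of the literal 'v' (captured); then a non-whitespace character, then zero or more of a literal 'f' (non-capturing group); then 1 to 2 of a digit, then the literal '4cg' repeated 3 times, then optionally a word character; then a digit, then optionally a non-word character (non-capturing group).
Scanning left to right: at [22:43] match '8602vv.f394cg4cg4cgl8', group 1 = '02vv'.
One capturing group, so `findall` returns just the captured substring from the one match — 1 in all.

['02vv']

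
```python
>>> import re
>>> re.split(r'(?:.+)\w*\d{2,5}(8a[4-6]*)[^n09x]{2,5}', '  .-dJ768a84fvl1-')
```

['', '8a', '1-']

Because the pattern has a capturing group, `split` also inserts each captured text between the pieces.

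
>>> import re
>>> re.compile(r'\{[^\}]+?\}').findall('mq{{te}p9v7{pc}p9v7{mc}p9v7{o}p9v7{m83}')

['{{te}', '{pc}', '{mc}', '{o}', '{m83}']

No capturing groups, so `findall` returns the 5 full match strings.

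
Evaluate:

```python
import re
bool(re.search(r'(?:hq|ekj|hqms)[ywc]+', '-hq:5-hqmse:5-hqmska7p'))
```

False

Here the pattern never matches, so the call returns None, and `bool(None)` is False.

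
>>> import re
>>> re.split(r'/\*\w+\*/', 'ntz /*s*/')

Splitting on the pattern gives 2 pieces.

['ntz ', '']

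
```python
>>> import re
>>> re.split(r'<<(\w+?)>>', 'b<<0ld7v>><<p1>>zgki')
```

Matches to split on: at [1:10] → '<<0ld7v>>'; at [10:16] → '<<p1>>'.
`re.split` interleaves the captured-group text with the surrounding fragments.

['b', '0ld7v', '', 'p1', 'zgki']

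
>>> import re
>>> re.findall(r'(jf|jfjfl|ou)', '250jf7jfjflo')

['jf', 'jf', 'jf']

`|` is ordered: at each position the engine commits to the first alternative that works.
Matches: at [3:5] match 'jf', group 1 = 'jf'; at [6:8] match 'jf', group 1 = 'jf'; at [8:10] match 'jf', group 1 = 'jf'.
With a single group, `findall` returns only what that group captured — 3 items.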